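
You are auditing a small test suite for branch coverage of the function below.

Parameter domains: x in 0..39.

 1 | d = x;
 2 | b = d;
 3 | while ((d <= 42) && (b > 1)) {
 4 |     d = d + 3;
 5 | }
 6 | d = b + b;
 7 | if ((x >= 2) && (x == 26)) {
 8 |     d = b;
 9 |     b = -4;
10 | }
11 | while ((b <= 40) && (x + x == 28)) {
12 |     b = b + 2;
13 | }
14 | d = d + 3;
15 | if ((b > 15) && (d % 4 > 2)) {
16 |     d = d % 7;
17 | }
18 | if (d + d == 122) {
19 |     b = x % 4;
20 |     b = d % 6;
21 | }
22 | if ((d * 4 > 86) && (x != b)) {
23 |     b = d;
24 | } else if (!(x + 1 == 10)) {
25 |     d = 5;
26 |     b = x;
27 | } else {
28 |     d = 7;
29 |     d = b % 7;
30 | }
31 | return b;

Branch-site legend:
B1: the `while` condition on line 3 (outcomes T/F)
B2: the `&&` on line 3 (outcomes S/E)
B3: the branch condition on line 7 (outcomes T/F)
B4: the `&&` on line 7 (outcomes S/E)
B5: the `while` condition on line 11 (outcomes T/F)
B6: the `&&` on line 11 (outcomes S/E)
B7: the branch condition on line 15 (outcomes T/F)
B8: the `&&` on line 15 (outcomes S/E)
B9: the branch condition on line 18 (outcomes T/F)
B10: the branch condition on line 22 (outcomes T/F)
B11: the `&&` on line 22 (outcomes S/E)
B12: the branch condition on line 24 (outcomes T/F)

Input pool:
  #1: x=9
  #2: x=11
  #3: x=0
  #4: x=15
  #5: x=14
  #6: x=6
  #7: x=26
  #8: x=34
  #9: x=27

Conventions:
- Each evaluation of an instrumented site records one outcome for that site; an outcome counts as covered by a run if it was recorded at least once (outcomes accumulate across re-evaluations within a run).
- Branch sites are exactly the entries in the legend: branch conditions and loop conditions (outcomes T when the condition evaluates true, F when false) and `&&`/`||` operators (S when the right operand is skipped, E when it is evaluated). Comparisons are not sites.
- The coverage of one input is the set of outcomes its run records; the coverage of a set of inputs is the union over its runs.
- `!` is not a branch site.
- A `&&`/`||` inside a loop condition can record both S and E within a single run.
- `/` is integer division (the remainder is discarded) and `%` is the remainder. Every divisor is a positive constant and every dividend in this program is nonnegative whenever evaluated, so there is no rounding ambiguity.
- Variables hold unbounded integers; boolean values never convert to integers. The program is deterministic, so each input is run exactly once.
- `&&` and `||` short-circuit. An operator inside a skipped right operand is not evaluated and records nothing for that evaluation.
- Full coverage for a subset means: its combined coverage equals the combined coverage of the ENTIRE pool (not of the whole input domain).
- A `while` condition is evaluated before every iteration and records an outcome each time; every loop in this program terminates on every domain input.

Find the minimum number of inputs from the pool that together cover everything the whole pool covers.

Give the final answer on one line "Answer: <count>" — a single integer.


#1 (x=9) -> B2->E, B1->T, B2->E, B1->T, B2->E, B1->T, B2->E, B1->T, B2->E, B1->T, B2->E, B1->T, B2->E, B1->T, ...; covered: B1=T, B1=F, B2=S, B2=E, B3=F, B4=E, B5=F, B6=E, B7=F, B8=S, B9=F, B10=F, B11=S, B12=F
#2 (x=11) -> B2->E, B1->T, B2->E, B1->T, B2->E, B1->T, B2->E, B1->T, B2->E, B1->T, B2->E, B1->T, B2->E, B1->T, ...; covered: B1=T, B1=F, B2=S, B2=E, B3=F, B4=E, B5=F, B6=E, B7=F, B8=S, B9=F, B10=F, B11=E, B12=T
#3 (x=0) -> B2->E, B1->F, B4->S, B3->F, B6->E, B5->F, B8->S, B7->F, B9->F, B11->S, B10->F, B12->T; covered: B1=F, B2=E, B3=F, B4=S, B5=F, B6=E, B7=F, B8=S, B9=F, B10=F, B11=S, B12=T
#4 (x=15) -> B2->E, B1->T, B2->E, B1->T, B2->E, B1->T, B2->E, B1->T, B2->E, B1->T, B2->E, B1->T, B2->E, B1->T, ...; covered: B1=T, B1=F, B2=S, B2=E, B3=F, B4=E, B5=F, B6=E, B7=F, B8=S, B9=F, B10=F, B11=E, B12=T
#5 (x=14) -> B2->E, B1->T, B2->E, B1->T, B2->E, B1->T, B2->E, B1->T, B2->E, B1->T, B2->E, B1->T, B2->E, B1->T, ...; covered: B1=T, B1=F, B2=S, B2=E, B3=F, B4=E, B5=T, B5=F, B6=S, B6=E, B7=T, B8=E, B9=F, B10=F, B11=S, B12=T
#6 (x=6) -> B2->E, B1->T, B2->E, B1->T, B2->E, B1->T, B2->E, B1->T, B2->E, B1->T, B2->E, B1->T, B2->E, B1->T, ...; covered: B1=T, B1=F, B2=S, B2=E, B3=F, B4=E, B5=F, B6=E, B7=F, B8=S, B9=F, B10=F, B11=S, B12=T
#7 (x=26) -> B2->E, B1->T, B2->E, B1->T, B2->E, B1->T, B2->E, B1->T, B2->E, B1->T, B2->E, B1->T, B2->S, B1->F, ...; covered: B1=T, B1=F, B2=S, B2=E, B3=T, B4=E, B5=F, B6=E, B7=F, B8=S, B9=F, B10=T, B11=E
#8 (x=34) -> B2->E, B1->T, B2->E, B1->T, B2->E, B1->T, B2->S, B1->F, B4->E, B3->F, B6->E, B5->F, B8->E, B7->T, ...; covered: B1=T, B1=F, B2=S, B2=E, B3=F, B4=E, B5=F, B6=E, B7=T, B8=E, B9=F, B10=F, B11=S, B12=T
#9 (x=27) -> B2->E, B1->T, B2->E, B1->T, B2->E, B1->T, B2->E, B1->T, B2->E, B1->T, B2->E, B1->T, B2->S, B1->F, ...; covered: B1=T, B1=F, B2=S, B2=E, B3=F, B4=E, B5=F, B6=E, B7=F, B8=E, B9=F, B10=F, B11=E, B12=T
union over all inputs: B1=T, B1=F, B2=S, B2=E, B3=T, B3=F, B4=S, B4=E, B5=T, B5=F, B6=S, B6=E, B7=T, B7=F, B8=S, B8=E, B9=F, B10=T, B10=F, B11=S, B11=E, B12=T, B12=F (23 outcomes)
no size-1 subset reaches all 23 outcomes (best union: 16/23)
no size-2 subset reaches all 23 outcomes (best union: 21/23)
no size-3 subset reaches all 23 outcomes (best union: 22/23)
inputs {1, 3, 5, 7} (size 4) cover everything; no size-4 subset with a lexicographically smaller index list covers all 23
Answer: 4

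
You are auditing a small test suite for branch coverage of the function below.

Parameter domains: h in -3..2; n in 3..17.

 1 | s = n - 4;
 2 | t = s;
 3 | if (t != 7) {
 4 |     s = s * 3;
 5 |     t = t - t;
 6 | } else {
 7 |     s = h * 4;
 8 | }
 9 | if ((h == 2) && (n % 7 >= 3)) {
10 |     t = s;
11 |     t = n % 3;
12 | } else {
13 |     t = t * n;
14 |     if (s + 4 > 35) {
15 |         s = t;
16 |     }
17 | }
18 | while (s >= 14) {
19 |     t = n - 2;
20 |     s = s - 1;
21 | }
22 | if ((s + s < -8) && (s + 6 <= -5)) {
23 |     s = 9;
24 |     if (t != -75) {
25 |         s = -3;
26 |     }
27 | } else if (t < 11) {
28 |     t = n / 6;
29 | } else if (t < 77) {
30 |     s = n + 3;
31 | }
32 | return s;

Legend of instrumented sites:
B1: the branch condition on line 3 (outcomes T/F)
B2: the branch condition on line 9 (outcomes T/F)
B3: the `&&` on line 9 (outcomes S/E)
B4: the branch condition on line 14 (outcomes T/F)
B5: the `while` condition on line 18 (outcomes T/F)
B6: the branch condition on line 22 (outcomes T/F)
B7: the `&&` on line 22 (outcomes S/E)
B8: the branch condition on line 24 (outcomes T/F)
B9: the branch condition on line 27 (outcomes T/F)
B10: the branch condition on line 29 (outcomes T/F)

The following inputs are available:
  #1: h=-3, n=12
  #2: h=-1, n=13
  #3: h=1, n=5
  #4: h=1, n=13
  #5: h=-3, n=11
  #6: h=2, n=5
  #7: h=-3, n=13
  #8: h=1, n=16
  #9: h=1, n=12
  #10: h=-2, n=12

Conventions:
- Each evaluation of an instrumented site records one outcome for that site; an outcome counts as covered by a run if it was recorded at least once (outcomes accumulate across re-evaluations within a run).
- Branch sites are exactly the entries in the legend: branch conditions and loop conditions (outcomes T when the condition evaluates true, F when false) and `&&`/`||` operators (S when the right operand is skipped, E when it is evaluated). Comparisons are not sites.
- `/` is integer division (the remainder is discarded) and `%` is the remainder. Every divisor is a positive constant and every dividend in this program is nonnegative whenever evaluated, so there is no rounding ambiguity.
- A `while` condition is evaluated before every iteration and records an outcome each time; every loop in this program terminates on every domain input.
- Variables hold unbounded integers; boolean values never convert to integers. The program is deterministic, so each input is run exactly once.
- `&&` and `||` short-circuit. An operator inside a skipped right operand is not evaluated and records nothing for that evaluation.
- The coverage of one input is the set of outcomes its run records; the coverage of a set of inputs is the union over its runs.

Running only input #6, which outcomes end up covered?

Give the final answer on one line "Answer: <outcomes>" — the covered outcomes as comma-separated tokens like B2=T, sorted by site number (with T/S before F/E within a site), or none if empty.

Event log for input #6 (h=2, n=5):
  B1->T, B3->E, B2->T, B5->F, B7->S, B6->F, B9->T
as a set, this run covers: B1=T, B2=T, B3=E, B5=F, B6=F, B7=S, B9=T

Answer: B1=T, B2=T, B3=E, B5=F, B6=F, B7=S, B9=T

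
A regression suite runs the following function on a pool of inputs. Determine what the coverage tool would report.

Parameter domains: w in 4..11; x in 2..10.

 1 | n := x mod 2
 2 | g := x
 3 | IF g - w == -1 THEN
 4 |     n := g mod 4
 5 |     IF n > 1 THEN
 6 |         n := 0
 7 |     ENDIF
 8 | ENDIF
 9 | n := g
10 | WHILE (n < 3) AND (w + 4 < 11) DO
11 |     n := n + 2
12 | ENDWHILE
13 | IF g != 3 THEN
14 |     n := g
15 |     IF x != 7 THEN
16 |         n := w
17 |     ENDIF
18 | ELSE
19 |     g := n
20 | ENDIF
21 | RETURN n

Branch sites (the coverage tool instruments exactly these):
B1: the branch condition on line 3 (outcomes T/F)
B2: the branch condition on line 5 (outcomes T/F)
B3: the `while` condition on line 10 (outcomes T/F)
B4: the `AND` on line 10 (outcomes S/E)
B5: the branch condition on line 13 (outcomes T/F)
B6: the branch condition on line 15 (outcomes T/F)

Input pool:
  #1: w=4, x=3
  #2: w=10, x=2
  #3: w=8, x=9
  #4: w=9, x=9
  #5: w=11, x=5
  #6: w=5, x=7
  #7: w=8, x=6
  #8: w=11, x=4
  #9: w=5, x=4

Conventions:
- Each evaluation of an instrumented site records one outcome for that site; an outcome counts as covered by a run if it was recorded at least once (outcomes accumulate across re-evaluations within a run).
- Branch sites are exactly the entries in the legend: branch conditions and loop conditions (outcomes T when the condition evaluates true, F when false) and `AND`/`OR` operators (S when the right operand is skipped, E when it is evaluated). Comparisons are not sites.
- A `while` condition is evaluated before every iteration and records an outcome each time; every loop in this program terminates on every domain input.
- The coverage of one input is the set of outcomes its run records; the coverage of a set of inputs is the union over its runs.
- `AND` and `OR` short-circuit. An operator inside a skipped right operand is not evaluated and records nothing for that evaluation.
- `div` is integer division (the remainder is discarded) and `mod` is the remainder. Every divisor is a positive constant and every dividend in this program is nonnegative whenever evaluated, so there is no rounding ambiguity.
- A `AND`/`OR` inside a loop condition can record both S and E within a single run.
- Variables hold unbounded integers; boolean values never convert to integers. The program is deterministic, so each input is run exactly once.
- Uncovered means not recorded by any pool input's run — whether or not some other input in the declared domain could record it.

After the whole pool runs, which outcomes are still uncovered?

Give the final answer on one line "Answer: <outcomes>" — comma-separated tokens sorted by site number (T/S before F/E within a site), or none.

input #1, w=4, x=3: events B1->T, B2->T, B4->S, B3->F, B5->F; outcomes B1=T, B2=T, B3=F, B4=S, B5=F
input #2, w=10, x=2: events B1->F, B4->E, B3->F, B5->T, B6->T; outcomes B1=F, B3=F, B4=E, B5=T, B6=T
input #3, w=8, x=9: events B1->F, B4->S, B3->F, B5->T, B6->T; outcomes B1=F, B3=F, B4=S, B5=T, B6=T
input #4, w=9, x=9: events B1->F, B4->S, B3->F, B5->T, B6->T; outcomes B1=F, B3=F, B4=S, B5=T, B6=T
input #5, w=11, x=5: events B1->F, B4->S, B3->F, B5->T, B6->T; outcomes B1=F, B3=F, B4=S, B5=T, B6=T
input #6, w=5, x=7: events B1->F, B4->S, B3->F, B5->T, B6->F; outcomes B1=F, B3=F, B4=S, B5=T, B6=F
input #7, w=8, x=6: events B1->F, B4->S, B3->F, B5->T, B6->T; outcomes B1=F, B3=F, B4=S, B5=T, B6=T
input #8, w=11, x=4: events B1->F, B4->S, B3->F, B5->T, B6->T; outcomes B1=F, B3=F, B4=S, B5=T, B6=T
input #9, w=5, x=4: events B1->T, B2->F, B4->S, B3->F, B5->T, B6->T; outcomes B1=T, B2=F, B3=F, B4=S, B5=T, B6=T
union over the pool: B1=T, B1=F, B2=T, B2=F, B3=F, B4=S, B4=E, B5=T, B5=F, B6=T, B6=F
uncovered (1 of 12): B3=T

Answer: B3=T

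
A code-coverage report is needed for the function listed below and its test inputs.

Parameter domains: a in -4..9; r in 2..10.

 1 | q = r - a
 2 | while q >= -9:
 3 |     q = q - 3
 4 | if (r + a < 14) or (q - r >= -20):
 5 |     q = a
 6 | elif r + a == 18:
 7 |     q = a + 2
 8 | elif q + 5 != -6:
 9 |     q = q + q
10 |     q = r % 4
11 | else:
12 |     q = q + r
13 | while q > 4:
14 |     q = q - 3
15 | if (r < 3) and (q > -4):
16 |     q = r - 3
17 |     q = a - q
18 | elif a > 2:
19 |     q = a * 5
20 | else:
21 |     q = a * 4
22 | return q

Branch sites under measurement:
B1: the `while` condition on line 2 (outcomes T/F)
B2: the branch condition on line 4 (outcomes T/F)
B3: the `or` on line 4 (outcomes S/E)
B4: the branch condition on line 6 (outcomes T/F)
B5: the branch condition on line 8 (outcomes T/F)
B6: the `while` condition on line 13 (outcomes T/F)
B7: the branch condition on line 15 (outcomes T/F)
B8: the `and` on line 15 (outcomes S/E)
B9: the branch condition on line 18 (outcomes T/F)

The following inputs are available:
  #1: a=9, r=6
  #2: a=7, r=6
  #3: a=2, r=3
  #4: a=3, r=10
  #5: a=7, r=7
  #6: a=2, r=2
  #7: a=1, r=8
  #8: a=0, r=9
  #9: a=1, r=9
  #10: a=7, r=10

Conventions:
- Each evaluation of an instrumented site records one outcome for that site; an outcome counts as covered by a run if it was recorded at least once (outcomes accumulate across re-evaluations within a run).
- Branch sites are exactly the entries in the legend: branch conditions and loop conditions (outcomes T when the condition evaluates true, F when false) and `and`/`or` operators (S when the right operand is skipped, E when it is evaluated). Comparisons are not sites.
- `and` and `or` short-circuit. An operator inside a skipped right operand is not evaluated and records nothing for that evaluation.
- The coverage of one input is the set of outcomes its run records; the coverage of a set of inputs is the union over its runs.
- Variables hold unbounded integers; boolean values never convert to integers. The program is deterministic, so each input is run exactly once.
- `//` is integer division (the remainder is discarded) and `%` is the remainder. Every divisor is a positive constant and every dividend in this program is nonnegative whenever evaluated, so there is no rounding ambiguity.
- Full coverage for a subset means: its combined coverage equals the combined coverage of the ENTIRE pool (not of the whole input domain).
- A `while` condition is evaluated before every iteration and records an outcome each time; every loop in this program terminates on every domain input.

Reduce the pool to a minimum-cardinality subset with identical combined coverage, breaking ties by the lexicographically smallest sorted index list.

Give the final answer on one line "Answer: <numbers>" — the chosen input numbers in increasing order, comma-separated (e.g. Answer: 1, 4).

test 1 (a=9, r=6) fires B1->T, B1->T, B1->T, B1->F, B3->E, B2->T, B6->T, B6->T, B6->F, B8->S, B7->F, B9->T; hits B1=T, B1=F, B2=T, B3=E, B6=T, B6=F, B7=F, B8=S, B9=T
test 2 (a=7, r=6) fires B1->T, B1->T, B1->T, B1->F, B3->S, B2->T, B6->T, B6->F, B8->S, B7->F, B9->T; hits B1=T, B1=F, B2=T, B3=S, B6=T, B6=F, B7=F, B8=S, B9=T
test 3 (a=2, r=3) fires B1->T, B1->T, B1->T, B1->T, B1->F, B3->S, B2->T, B6->F, B8->S, B7->F, B9->F; hits B1=T, B1=F, B2=T, B3=S, B6=F, B7=F, B8=S, B9=F
test 4 (a=3, r=10) fires B1->T, B1->T, B1->T, B1->T, B1->T, B1->T, B1->F, B3->S, B2->T, B6->F, B8->S, B7->F, B9->T; hits B1=T, B1=F, B2=T, B3=S, B6=F, B7=F, B8=S, B9=T
test 5 (a=7, r=7) fires B1->T, B1->T, B1->T, B1->T, B1->F, B3->E, B2->T, B6->T, B6->F, B8->S, B7->F, B9->T; hits B1=T, B1=F, B2=T, B3=E, B6=T, B6=F, B7=F, B8=S, B9=T
test 6 (a=2, r=2) fires B1->T, B1->T, B1->T, B1->T, B1->F, B3->S, B2->T, B6->F, B8->E, B7->T; hits B1=T, B1=F, B2=T, B3=S, B6=F, B7=T, B8=E
test 7 (a=1, r=8) fires B1->T, B1->T, B1->T, B1->T, B1->T, B1->T, B1->F, B3->S, B2->T, B6->F, B8->S, B7->F, B9->F; hits B1=T, B1=F, B2=T, B3=S, B6=F, B7=F, B8=S, B9=F
test 8 (a=0, r=9) fires B1->T, B1->T, B1->T, B1->T, B1->T, B1->T, B1->T, B1->F, B3->S, B2->T, B6->F, B8->S, B7->F, B9->F; hits B1=T, B1=F, B2=T, B3=S, B6=F, B7=F, B8=S, B9=F
test 9 (a=1, r=9) fires B1->T, B1->T, B1->T, B1->T, B1->T, B1->T, B1->F, B3->S, B2->T, B6->F, B8->S, B7->F, B9->F; hits B1=T, B1=F, B2=T, B3=S, B6=F, B7=F, B8=S, B9=F
test 10 (a=7, r=10) fires B1->T, B1->T, B1->T, B1->T, B1->T, B1->F, B3->E, B2->F, B4->F, B5->T, B6->F, B8->S, B7->F, B9->T; hits B1=T, B1=F, B2=F, B3=E, B4=F, B5=T, B6=F, B7=F, B8=S, B9=T
union over all inputs: B1=T, B1=F, B2=T, B2=F, B3=S, B3=E, B4=F, B5=T, B6=T, B6=F, B7=T, B7=F, B8=S, B8=E, B9=T, B9=F (16 outcomes)
checked all size-1 subsets: none covers 16 outcomes (max 10/16)
checked all size-2 subsets: none covers 16 outcomes (max 14/16)
checked all size-3 subsets: none covers 16 outcomes (max 15/16)
inputs {1, 3, 6, 10} (size 4) cover everything; no size-4 subset with a lexicographically smaller index list covers all 16

Answer: 1, 3, 6, 10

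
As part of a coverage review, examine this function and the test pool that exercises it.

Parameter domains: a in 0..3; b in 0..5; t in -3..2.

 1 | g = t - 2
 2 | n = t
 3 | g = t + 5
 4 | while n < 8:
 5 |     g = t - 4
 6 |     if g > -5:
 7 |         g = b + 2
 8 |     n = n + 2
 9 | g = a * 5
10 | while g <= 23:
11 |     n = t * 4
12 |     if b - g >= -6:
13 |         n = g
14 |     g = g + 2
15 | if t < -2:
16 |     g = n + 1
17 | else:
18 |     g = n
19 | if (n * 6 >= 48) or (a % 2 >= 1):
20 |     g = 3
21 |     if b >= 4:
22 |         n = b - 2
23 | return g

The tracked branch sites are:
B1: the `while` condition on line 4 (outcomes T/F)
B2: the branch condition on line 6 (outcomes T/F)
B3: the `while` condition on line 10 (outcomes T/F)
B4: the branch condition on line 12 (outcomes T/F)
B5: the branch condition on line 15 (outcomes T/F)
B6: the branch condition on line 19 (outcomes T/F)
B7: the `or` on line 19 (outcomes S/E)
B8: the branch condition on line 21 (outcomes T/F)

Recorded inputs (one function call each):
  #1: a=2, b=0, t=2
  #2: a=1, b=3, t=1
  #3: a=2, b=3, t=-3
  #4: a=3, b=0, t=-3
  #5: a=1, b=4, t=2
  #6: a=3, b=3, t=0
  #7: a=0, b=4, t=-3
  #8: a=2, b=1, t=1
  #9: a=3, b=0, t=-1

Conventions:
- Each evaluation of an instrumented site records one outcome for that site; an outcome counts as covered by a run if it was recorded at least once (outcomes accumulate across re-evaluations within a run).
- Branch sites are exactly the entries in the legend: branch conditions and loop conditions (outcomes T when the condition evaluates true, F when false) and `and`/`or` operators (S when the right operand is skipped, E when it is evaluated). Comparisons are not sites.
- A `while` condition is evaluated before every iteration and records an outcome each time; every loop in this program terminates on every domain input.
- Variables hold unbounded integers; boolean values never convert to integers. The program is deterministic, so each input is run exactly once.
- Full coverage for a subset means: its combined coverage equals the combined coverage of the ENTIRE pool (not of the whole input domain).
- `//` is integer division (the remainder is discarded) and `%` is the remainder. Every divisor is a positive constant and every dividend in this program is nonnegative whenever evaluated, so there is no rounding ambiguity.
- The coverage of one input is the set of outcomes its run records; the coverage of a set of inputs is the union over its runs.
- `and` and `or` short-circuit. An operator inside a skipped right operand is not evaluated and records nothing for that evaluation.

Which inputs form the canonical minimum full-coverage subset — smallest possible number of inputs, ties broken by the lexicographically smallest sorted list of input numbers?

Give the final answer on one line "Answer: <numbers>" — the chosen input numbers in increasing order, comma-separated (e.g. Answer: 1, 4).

input #1, a=2, b=0, t=2: events B1->T, B2->T, B1->T, B2->T, B1->T, B2->T, B1->F, B3->T, B4->F, B3->T, B4->F, B3->T, B4->F, B3->T, ...; outcomes B1=T, B1=F, B2=T, B3=T, B3=F, B4=F, B5=F, B6=T, B7=S, B8=F
input #2, a=1, b=3, t=1: events B1->T, B2->T, B1->T, B2->T, B1->T, B2->T, B1->T, B2->T, B1->F, B3->T, B4->T, B3->T, B4->T, B3->T, ...; outcomes B1=T, B1=F, B2=T, B3=T, B3=F, B4=T, B4=F, B5=F, B6=T, B7=E, B8=F
input #3, a=2, b=3, t=-3: events B1->T, B2->F, B1->T, B2->F, B1->T, B2->F, B1->T, B2->F, B1->T, B2->F, B1->T, B2->F, B1->F, B3->T, ...; outcomes B1=T, B1=F, B2=F, B3=T, B3=F, B4=F, B5=T, B6=F, B7=E
input #4, a=3, b=0, t=-3: events B1->T, B2->F, B1->T, B2->F, B1->T, B2->F, B1->T, B2->F, B1->T, B2->F, B1->T, B2->F, B1->F, B3->T, ...; outcomes B1=T, B1=F, B2=F, B3=T, B3=F, B4=F, B5=T, B6=T, B7=E, B8=F
input #5, a=1, b=4, t=2: events B1->T, B2->T, B1->T, B2->T, B1->T, B2->T, B1->F, B3->T, B4->T, B3->T, B4->T, B3->T, B4->T, B3->T, ...; outcomes B1=T, B1=F, B2=T, B3=T, B3=F, B4=T, B4=F, B5=F, B6=T, B7=S, B8=T
input #6, a=3, b=3, t=0: events B1->T, B2->T, B1->T, B2->T, B1->T, B2->T, B1->T, B2->T, B1->F, B3->T, B4->F, B3->T, B4->F, B3->T, ...; outcomes B1=T, B1=F, B2=T, B3=T, B3=F, B4=F, B5=F, B6=T, B7=E, B8=F
input #7, a=0, b=4, t=-3: events B1->T, B2->F, B1->T, B2->F, B1->T, B2->F, B1->T, B2->F, B1->T, B2->F, B1->T, B2->F, B1->F, B3->T, ...; outcomes B1=T, B1=F, B2=F, B3=T, B3=F, B4=T, B4=F, B5=T, B6=F, B7=E
input #8, a=2, b=1, t=1: events B1->T, B2->T, B1->T, B2->T, B1->T, B2->T, B1->T, B2->T, B1->F, B3->T, B4->F, B3->T, B4->F, B3->T, ...; outcomes B1=T, B1=F, B2=T, B3=T, B3=F, B4=F, B5=F, B6=F, B7=E
input #9, a=3, b=0, t=-1: events B1->T, B2->F, B1->T, B2->F, B1->T, B2->F, B1->T, B2->F, B1->T, B2->F, B1->F, B3->T, B4->F, B3->T, ...; outcomes B1=T, B1=F, B2=F, B3=T, B3=F, B4=F, B5=F, B6=T, B7=E, B8=F
the full pool covers 16 outcomes: B1=T, B1=F, B2=T, B2=F, B3=T, B3=F, B4=T, B4=F, B5=T, B5=F, B6=T, B6=F, B7=S, B7=E, B8=T, B8=F
every size-1 subset falls short of the 16 outcomes (best: 11/16)
every size-2 subset falls short of the 16 outcomes (best: 15/16)
the canonical winner is {1, 3, 5}: size 3, full 16-outcome coverage, earliest index list among size-3 covers

Answer: 1, 3, 5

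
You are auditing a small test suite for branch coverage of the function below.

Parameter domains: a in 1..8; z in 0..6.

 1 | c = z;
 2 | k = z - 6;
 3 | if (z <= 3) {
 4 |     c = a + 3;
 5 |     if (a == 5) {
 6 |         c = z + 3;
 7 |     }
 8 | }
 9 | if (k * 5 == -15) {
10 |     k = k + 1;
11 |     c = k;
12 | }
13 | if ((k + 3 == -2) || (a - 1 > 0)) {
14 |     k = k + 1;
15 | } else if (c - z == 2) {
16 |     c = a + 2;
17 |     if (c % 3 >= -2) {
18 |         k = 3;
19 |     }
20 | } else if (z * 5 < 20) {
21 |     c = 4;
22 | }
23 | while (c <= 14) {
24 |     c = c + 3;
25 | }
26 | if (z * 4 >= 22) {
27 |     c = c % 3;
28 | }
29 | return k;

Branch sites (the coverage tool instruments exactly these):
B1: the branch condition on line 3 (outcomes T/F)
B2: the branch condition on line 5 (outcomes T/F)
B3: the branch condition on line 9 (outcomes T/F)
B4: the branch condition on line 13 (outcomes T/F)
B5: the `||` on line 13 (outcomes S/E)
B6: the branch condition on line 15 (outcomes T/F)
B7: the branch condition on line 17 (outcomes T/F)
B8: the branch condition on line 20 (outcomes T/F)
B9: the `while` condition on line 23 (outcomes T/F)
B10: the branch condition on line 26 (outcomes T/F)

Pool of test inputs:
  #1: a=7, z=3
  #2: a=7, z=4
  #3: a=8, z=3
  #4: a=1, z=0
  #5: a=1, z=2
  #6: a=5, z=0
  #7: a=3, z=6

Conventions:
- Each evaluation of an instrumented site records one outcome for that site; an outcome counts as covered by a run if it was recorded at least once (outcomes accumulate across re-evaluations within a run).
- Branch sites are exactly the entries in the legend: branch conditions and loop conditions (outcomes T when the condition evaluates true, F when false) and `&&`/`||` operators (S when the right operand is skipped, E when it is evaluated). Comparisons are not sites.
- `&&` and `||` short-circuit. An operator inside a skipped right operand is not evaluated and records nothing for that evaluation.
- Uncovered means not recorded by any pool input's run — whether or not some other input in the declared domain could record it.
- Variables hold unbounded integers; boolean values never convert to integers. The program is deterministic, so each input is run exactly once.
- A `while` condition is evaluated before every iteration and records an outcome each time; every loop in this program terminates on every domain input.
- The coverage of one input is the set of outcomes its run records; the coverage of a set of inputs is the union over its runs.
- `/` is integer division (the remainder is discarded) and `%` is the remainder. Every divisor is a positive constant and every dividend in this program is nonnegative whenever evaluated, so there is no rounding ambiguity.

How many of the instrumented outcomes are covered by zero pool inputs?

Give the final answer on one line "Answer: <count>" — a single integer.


run #1 (a=7, z=3) records B1=T, B2=F, B3=T, B4=T, B5=E, B9=T, B9=F, B10=F
run #2 (a=7, z=4) records B1=F, B3=F, B4=T, B5=E, B9=T, B9=F, B10=F
run #3 (a=8, z=3) records B1=T, B2=F, B3=T, B4=T, B5=E, B9=T, B9=F, B10=F
run #4 (a=1, z=0) records B1=T, B2=F, B3=F, B4=F, B5=E, B6=F, B8=T, B9=T, B9=F, B10=F
run #5 (a=1, z=2) records B1=T, B2=F, B3=F, B4=F, B5=E, B6=T, B7=T, B9=T, B9=F, B10=F
run #6 (a=5, z=0) records B1=T, B2=T, B3=F, B4=T, B5=E, B9=T, B9=F, B10=F
run #7 (a=3, z=6) records B1=F, B3=F, B4=T, B5=E, B9=T, B9=F, B10=T
union over the pool: B1=T, B1=F, B2=T, B2=F, B3=T, B3=F, B4=T, B4=F, B5=E, B6=T, B6=F, B7=T, B8=T, B9=T, B9=F, B10=T, B10=F
uncovered (3 of 20): B5=S, B7=F, B8=F
Answer: 3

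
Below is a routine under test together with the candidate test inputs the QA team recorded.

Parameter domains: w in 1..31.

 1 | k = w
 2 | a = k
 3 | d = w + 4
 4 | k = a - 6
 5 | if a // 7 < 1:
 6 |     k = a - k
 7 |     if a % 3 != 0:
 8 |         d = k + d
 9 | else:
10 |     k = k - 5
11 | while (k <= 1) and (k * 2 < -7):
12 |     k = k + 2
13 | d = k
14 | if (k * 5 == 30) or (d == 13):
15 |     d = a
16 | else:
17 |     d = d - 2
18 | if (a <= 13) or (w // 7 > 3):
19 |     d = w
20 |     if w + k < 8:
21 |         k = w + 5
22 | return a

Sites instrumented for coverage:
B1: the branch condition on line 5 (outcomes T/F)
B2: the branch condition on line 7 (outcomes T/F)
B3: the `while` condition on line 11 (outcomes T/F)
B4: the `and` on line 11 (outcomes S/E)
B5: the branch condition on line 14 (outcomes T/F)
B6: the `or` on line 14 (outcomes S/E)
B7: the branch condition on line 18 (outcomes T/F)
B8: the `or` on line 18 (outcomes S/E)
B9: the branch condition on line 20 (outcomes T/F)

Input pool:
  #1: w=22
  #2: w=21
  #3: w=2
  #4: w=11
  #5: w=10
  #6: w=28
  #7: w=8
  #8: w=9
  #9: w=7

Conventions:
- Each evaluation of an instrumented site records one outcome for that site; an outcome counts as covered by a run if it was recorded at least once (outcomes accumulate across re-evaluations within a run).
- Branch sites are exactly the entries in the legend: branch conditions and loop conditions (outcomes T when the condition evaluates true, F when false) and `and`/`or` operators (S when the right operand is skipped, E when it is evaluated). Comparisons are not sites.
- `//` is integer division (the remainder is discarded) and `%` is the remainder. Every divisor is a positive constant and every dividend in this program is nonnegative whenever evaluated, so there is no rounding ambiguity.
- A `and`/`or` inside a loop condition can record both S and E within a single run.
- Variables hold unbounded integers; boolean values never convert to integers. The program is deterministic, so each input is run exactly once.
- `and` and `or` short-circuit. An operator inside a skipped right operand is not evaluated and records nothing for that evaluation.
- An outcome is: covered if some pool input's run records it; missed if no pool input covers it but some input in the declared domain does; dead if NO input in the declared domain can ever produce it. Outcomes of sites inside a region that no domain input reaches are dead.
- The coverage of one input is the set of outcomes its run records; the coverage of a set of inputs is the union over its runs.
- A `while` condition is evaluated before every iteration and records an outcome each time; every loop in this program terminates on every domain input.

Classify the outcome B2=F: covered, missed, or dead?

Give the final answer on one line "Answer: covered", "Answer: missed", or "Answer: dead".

no pool input records B2=F
but domain input (w=3) does record it -> reachable, so missed

Answer: missed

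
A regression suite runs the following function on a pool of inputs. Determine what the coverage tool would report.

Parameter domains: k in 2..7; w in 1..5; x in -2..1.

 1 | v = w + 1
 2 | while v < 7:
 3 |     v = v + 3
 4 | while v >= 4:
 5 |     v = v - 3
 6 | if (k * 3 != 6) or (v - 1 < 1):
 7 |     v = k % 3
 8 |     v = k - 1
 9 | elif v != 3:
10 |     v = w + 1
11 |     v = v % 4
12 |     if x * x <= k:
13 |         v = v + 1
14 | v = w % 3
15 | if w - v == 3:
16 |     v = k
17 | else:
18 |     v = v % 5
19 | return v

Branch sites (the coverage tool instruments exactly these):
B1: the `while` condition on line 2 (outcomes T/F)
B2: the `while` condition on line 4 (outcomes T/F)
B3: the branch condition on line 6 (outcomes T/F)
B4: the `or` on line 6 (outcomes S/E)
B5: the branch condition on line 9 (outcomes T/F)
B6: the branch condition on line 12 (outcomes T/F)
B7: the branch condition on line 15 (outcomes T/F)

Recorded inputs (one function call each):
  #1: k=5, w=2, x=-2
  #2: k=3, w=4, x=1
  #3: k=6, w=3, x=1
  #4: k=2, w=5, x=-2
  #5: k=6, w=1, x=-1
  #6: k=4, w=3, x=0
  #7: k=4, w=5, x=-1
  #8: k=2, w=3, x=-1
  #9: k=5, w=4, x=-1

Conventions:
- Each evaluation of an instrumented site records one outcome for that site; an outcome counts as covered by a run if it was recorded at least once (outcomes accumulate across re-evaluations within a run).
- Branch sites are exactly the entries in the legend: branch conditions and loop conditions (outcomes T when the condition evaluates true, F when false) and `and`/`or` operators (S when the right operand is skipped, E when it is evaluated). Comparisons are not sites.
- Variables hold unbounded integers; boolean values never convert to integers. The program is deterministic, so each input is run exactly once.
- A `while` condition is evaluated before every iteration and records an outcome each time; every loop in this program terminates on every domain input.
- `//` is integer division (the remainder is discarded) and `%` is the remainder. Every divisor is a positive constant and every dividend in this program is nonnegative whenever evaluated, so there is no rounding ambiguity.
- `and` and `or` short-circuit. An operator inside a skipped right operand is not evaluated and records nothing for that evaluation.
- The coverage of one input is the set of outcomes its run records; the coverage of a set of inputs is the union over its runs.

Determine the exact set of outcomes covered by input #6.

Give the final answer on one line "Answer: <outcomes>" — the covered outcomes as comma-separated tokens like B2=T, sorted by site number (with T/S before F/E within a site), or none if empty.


Simulating input #6 (k=4, w=3, x=0) step by step:
  B1->T, B1->F, B2->T, B2->T, B2->F, B4->S, B3->T, B7->T
collecting distinct outcomes: B1=T, B1=F, B2=T, B2=F, B3=T, B4=S, B7=T
Answer: B1=T, B1=F, B2=T, B2=F, B3=T, B4=S, B7=T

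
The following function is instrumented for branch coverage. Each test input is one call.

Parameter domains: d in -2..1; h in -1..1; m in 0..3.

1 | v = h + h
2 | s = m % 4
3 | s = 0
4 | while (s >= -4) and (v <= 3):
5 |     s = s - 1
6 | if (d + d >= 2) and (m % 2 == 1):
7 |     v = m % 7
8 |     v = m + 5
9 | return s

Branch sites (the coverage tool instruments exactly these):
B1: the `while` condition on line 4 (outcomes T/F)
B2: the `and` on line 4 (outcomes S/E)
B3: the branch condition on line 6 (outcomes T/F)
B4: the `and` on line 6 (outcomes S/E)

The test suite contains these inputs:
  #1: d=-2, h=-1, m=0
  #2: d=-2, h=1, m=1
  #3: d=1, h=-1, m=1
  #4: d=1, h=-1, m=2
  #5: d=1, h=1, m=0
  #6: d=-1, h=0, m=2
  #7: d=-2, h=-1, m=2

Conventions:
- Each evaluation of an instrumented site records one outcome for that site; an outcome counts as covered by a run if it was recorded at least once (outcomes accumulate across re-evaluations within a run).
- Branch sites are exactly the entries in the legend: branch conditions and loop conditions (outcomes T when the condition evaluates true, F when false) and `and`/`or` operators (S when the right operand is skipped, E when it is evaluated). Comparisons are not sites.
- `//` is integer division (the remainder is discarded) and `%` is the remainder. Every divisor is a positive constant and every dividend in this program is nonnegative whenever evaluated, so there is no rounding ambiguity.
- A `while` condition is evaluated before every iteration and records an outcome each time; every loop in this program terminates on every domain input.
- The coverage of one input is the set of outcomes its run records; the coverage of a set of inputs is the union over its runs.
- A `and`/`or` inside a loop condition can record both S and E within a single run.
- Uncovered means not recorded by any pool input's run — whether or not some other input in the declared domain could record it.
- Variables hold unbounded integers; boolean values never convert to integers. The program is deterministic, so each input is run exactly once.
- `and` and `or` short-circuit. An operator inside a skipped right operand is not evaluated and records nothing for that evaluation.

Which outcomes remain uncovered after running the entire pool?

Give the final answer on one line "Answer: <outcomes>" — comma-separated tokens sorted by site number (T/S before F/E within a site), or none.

input #1, d=-2, h=-1, m=0: outcomes B1=T, B1=F, B2=S, B2=E, B3=F, B4=S
input #2, d=-2, h=1, m=1: outcomes B1=T, B1=F, B2=S, B2=E, B3=F, B4=S
input #3, d=1, h=-1, m=1: outcomes B1=T, B1=F, B2=S, B2=E, B3=T, B4=E
input #4, d=1, h=-1, m=2: outcomes B1=T, B1=F, B2=S, B2=E, B3=F, B4=E
input #5, d=1, h=1, m=0: outcomes B1=T, B1=F, B2=S, B2=E, B3=F, B4=E
input #6, d=-1, h=0, m=2: outcomes B1=T, B1=F, B2=S, B2=E, B3=F, B4=S
input #7, d=-2, h=-1, m=2: outcomes B1=T, B1=F, B2=S, B2=E, B3=F, B4=S
union over the pool: B1=T, B1=F, B2=S, B2=E, B3=T, B3=F, B4=S, B4=E
uncovered (0 of 8): none

Answer: none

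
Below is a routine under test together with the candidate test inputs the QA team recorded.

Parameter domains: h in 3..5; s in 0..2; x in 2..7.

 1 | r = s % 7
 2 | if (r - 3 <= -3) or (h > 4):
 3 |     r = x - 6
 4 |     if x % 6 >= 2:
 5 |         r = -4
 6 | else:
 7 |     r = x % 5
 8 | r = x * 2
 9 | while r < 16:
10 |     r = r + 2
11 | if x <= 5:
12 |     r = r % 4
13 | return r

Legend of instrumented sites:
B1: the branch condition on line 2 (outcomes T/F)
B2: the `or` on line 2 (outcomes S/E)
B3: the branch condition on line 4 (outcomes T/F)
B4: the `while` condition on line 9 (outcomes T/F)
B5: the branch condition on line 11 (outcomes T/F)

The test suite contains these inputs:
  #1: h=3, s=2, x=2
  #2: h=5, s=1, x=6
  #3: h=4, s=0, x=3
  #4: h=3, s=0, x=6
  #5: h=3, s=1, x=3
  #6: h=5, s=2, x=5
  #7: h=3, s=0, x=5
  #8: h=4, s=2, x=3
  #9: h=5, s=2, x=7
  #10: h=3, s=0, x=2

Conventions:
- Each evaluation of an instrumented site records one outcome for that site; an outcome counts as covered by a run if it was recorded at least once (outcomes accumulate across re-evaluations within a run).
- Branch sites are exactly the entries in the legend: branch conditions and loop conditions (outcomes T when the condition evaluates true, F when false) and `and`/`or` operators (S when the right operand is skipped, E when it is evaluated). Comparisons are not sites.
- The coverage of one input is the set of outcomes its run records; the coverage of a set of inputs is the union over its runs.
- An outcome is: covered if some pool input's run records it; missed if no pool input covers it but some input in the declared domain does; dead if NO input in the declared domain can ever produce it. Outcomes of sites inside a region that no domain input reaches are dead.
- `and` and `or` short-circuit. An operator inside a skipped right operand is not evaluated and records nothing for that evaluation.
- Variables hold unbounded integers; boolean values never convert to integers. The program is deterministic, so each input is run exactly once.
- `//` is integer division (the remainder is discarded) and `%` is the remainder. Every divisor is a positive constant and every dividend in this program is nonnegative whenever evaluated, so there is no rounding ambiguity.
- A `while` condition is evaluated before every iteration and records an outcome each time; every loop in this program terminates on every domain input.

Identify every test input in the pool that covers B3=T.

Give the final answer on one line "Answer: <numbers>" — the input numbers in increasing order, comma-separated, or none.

input #1 (h=3, s=2, x=2): misses B3=T
input #2 (h=5, s=1, x=6): misses B3=T
input #3 (h=4, s=0, x=3): covers B3=T
input #4 (h=3, s=0, x=6): misses B3=T
input #5 (h=3, s=1, x=3): misses B3=T
input #6 (h=5, s=2, x=5): covers B3=T
input #7 (h=3, s=0, x=5): covers B3=T
input #8 (h=4, s=2, x=3): misses B3=T
input #9 (h=5, s=2, x=7): misses B3=T
input #10 (h=3, s=0, x=2): covers B3=T

Answer: 3, 6, 7, 10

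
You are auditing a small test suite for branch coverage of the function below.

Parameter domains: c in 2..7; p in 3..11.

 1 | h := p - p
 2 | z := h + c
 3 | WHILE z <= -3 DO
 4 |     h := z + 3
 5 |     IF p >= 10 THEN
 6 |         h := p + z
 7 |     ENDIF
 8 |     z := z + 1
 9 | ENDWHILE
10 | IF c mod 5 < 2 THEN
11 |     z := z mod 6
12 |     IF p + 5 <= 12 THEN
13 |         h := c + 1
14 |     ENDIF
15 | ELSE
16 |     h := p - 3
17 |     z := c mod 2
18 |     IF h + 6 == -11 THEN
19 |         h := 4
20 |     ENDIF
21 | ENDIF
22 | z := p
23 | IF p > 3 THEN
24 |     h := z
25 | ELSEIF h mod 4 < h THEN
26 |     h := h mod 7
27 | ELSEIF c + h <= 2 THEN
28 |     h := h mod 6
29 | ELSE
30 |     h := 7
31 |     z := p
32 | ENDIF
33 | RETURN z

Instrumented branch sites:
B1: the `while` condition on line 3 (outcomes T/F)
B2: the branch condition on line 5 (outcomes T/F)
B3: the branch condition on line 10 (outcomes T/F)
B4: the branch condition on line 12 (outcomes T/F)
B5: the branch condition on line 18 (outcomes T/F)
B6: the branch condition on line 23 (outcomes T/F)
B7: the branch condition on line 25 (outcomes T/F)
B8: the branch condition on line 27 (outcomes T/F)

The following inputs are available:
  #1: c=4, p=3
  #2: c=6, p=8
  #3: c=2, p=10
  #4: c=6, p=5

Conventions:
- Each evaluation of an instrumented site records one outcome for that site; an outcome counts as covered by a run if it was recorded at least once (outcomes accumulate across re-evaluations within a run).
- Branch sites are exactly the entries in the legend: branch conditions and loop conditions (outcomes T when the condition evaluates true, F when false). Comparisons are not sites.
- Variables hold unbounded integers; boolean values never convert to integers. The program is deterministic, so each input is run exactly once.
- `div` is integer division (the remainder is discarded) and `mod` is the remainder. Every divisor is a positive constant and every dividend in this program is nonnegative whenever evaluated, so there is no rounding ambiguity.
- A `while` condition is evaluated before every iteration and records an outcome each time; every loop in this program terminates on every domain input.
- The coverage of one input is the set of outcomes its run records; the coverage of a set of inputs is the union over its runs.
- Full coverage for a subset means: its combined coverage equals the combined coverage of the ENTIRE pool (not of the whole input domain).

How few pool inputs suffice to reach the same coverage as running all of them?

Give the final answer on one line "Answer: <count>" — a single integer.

run #1 (c=4, p=3) runs B1->F, B3->F, B5->F, B6->F, B7->F, B8->F; records B1=F, B3=F, B5=F, B6=F, B7=F, B8=F
run #2 (c=6, p=8) runs B1->F, B3->T, B4->F, B6->T; records B1=F, B3=T, B4=F, B6=T
run #3 (c=2, p=10) runs B1->F, B3->F, B5->F, B6->T; records B1=F, B3=F, B5=F, B6=T
run #4 (c=6, p=5) runs B1->F, B3->T, B4->T, B6->T; records B1=F, B3=T, B4=T, B6=T
the full pool covers 10 outcomes: B1=F, B3=T, B3=F, B4=T, B4=F, B5=F, B6=T, B6=F, B7=F, B8=F
size 1 is not enough: best union over all size-1 subsets is 6/10
size 2 is not enough: best union over all size-2 subsets is 9/10
size 3: inputs {1, 2, 4} cover all 10 outcomes, and no lexicographically smaller subset of this size does

Answer: 3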